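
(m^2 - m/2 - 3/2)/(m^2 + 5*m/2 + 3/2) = (2*m - 3)/(2*m + 3)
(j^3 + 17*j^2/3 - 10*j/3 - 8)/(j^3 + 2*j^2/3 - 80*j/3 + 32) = (j + 1)/(j - 4)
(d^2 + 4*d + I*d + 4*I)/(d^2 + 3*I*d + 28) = (d^2 + d*(4 + I) + 4*I)/(d^2 + 3*I*d + 28)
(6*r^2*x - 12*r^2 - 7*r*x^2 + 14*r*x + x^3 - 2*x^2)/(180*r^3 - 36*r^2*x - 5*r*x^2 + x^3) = (-r*x + 2*r + x^2 - 2*x)/(-30*r^2 + r*x + x^2)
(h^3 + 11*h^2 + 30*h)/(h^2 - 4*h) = (h^2 + 11*h + 30)/(h - 4)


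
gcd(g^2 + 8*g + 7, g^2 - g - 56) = g + 7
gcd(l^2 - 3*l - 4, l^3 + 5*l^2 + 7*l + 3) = l + 1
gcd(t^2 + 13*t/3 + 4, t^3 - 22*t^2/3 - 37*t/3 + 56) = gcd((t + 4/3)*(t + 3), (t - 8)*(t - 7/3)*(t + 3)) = t + 3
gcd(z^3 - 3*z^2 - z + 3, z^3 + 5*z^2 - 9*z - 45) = z - 3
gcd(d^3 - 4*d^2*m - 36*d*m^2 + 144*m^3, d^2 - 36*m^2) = d^2 - 36*m^2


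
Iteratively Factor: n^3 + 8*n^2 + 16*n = (n + 4)*(n^2 + 4*n) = (n + 4)^2*(n)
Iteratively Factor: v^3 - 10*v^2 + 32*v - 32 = (v - 4)*(v^2 - 6*v + 8) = (v - 4)*(v - 2)*(v - 4)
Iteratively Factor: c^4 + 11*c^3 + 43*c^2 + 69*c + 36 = (c + 3)*(c^3 + 8*c^2 + 19*c + 12) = (c + 3)*(c + 4)*(c^2 + 4*c + 3) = (c + 1)*(c + 3)*(c + 4)*(c + 3)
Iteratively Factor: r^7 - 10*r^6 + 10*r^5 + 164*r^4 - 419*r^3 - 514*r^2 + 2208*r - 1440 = (r + 3)*(r^6 - 13*r^5 + 49*r^4 + 17*r^3 - 470*r^2 + 896*r - 480) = (r + 3)^2*(r^5 - 16*r^4 + 97*r^3 - 274*r^2 + 352*r - 160) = (r - 4)*(r + 3)^2*(r^4 - 12*r^3 + 49*r^2 - 78*r + 40) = (r - 4)*(r - 2)*(r + 3)^2*(r^3 - 10*r^2 + 29*r - 20) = (r - 5)*(r - 4)*(r - 2)*(r + 3)^2*(r^2 - 5*r + 4) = (r - 5)*(r - 4)^2*(r - 2)*(r + 3)^2*(r - 1)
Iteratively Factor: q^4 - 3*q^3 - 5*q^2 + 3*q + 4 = (q - 4)*(q^3 + q^2 - q - 1) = (q - 4)*(q + 1)*(q^2 - 1) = (q - 4)*(q - 1)*(q + 1)*(q + 1)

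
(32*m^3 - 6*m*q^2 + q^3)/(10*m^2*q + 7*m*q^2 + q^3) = (16*m^2 - 8*m*q + q^2)/(q*(5*m + q))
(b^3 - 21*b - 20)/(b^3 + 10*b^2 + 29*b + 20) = (b - 5)/(b + 5)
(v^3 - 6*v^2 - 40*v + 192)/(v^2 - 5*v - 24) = (v^2 + 2*v - 24)/(v + 3)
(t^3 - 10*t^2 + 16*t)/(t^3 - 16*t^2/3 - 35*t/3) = 3*(-t^2 + 10*t - 16)/(-3*t^2 + 16*t + 35)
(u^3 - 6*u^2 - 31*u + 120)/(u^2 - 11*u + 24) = u + 5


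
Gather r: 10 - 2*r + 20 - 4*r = 30 - 6*r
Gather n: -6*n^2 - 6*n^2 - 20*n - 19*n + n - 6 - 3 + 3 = -12*n^2 - 38*n - 6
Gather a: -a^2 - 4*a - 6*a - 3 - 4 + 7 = -a^2 - 10*a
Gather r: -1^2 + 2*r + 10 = 2*r + 9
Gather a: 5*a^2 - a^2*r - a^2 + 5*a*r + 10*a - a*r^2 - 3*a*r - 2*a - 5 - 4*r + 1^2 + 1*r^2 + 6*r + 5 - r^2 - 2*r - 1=a^2*(4 - r) + a*(-r^2 + 2*r + 8)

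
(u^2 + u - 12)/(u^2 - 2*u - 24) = (u - 3)/(u - 6)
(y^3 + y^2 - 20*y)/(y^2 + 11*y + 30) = y*(y - 4)/(y + 6)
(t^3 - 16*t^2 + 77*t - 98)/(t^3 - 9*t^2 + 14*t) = (t - 7)/t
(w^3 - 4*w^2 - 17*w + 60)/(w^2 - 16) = (w^2 - 8*w + 15)/(w - 4)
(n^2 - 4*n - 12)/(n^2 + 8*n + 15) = (n^2 - 4*n - 12)/(n^2 + 8*n + 15)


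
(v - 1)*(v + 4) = v^2 + 3*v - 4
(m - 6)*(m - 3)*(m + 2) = m^3 - 7*m^2 + 36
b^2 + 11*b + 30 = (b + 5)*(b + 6)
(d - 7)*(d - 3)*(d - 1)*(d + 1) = d^4 - 10*d^3 + 20*d^2 + 10*d - 21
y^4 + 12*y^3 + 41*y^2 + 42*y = y*(y + 2)*(y + 3)*(y + 7)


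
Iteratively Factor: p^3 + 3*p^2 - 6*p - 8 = (p - 2)*(p^2 + 5*p + 4) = (p - 2)*(p + 4)*(p + 1)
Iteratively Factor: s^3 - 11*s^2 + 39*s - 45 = (s - 3)*(s^2 - 8*s + 15) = (s - 5)*(s - 3)*(s - 3)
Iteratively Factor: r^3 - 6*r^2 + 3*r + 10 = (r - 2)*(r^2 - 4*r - 5) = (r - 2)*(r + 1)*(r - 5)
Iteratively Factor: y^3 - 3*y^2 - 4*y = (y)*(y^2 - 3*y - 4) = y*(y + 1)*(y - 4)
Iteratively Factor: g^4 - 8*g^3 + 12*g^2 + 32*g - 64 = (g - 2)*(g^3 - 6*g^2 + 32) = (g - 4)*(g - 2)*(g^2 - 2*g - 8) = (g - 4)*(g - 2)*(g + 2)*(g - 4)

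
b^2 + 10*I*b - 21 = (b + 3*I)*(b + 7*I)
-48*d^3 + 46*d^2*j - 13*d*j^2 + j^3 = (-8*d + j)*(-3*d + j)*(-2*d + j)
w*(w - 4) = w^2 - 4*w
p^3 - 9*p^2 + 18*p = p*(p - 6)*(p - 3)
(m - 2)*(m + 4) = m^2 + 2*m - 8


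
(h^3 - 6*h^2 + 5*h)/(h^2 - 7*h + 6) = h*(h - 5)/(h - 6)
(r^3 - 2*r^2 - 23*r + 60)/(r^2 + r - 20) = r - 3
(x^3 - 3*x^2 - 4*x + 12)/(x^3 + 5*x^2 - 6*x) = (x^3 - 3*x^2 - 4*x + 12)/(x*(x^2 + 5*x - 6))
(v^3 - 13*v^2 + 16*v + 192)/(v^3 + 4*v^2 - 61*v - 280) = (v^2 - 5*v - 24)/(v^2 + 12*v + 35)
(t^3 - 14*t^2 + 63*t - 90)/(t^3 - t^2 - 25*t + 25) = (t^2 - 9*t + 18)/(t^2 + 4*t - 5)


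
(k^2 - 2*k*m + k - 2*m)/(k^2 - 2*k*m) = (k + 1)/k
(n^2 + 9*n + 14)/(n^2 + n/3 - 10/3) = 3*(n + 7)/(3*n - 5)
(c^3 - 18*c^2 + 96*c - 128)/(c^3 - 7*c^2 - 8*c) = (c^2 - 10*c + 16)/(c*(c + 1))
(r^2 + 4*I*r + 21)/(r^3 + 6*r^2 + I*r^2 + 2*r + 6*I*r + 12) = (r^2 + 4*I*r + 21)/(r^3 + r^2*(6 + I) + r*(2 + 6*I) + 12)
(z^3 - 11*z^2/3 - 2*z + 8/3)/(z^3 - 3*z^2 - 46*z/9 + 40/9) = 3*(z + 1)/(3*z + 5)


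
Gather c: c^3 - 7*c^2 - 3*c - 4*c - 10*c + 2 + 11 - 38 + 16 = c^3 - 7*c^2 - 17*c - 9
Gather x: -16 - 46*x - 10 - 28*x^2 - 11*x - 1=-28*x^2 - 57*x - 27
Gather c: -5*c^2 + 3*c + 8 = -5*c^2 + 3*c + 8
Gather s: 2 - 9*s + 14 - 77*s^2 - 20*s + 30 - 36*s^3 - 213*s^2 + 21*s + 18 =-36*s^3 - 290*s^2 - 8*s + 64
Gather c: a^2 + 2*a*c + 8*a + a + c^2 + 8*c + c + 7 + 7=a^2 + 9*a + c^2 + c*(2*a + 9) + 14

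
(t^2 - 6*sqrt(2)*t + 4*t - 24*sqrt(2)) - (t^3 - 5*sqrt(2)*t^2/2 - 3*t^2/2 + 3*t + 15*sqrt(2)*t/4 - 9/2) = -t^3 + 5*t^2/2 + 5*sqrt(2)*t^2/2 - 39*sqrt(2)*t/4 + t - 24*sqrt(2) + 9/2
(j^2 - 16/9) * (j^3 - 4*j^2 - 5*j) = j^5 - 4*j^4 - 61*j^3/9 + 64*j^2/9 + 80*j/9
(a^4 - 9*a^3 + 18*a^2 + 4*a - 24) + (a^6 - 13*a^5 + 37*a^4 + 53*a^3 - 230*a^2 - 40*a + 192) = a^6 - 13*a^5 + 38*a^4 + 44*a^3 - 212*a^2 - 36*a + 168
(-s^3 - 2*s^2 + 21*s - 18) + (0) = -s^3 - 2*s^2 + 21*s - 18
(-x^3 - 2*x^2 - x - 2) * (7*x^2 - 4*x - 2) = -7*x^5 - 10*x^4 + 3*x^3 - 6*x^2 + 10*x + 4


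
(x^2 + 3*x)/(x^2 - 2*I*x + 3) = x*(x + 3)/(x^2 - 2*I*x + 3)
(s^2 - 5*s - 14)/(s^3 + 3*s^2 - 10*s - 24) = (s - 7)/(s^2 + s - 12)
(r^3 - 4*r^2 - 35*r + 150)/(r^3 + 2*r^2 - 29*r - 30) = (r - 5)/(r + 1)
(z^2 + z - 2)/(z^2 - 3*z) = (z^2 + z - 2)/(z*(z - 3))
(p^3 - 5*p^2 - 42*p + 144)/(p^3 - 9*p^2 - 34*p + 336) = (p - 3)/(p - 7)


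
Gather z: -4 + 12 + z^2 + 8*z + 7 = z^2 + 8*z + 15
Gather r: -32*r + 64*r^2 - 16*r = 64*r^2 - 48*r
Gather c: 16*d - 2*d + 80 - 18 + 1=14*d + 63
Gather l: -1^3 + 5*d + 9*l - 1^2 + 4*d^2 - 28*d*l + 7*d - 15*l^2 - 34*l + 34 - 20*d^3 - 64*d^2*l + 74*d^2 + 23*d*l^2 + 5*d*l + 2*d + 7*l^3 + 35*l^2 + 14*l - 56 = -20*d^3 + 78*d^2 + 14*d + 7*l^3 + l^2*(23*d + 20) + l*(-64*d^2 - 23*d - 11) - 24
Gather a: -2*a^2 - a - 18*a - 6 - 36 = -2*a^2 - 19*a - 42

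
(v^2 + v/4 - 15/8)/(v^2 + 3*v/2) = (v - 5/4)/v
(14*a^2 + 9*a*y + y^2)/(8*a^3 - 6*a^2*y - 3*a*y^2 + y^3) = (7*a + y)/(4*a^2 - 5*a*y + y^2)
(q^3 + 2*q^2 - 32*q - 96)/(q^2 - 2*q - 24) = q + 4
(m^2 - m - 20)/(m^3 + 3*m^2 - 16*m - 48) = (m - 5)/(m^2 - m - 12)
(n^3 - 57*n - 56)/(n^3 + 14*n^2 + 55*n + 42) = (n - 8)/(n + 6)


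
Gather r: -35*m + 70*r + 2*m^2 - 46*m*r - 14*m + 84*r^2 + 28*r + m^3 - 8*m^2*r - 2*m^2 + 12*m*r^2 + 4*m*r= m^3 - 49*m + r^2*(12*m + 84) + r*(-8*m^2 - 42*m + 98)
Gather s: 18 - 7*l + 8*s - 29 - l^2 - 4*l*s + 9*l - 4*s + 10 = -l^2 + 2*l + s*(4 - 4*l) - 1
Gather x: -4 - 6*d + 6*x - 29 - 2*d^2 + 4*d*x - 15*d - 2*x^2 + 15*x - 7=-2*d^2 - 21*d - 2*x^2 + x*(4*d + 21) - 40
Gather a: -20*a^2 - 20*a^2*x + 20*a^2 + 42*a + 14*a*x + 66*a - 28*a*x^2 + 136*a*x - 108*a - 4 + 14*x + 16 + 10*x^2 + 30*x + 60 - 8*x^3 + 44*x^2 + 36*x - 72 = -20*a^2*x + a*(-28*x^2 + 150*x) - 8*x^3 + 54*x^2 + 80*x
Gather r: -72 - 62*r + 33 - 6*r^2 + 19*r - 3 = -6*r^2 - 43*r - 42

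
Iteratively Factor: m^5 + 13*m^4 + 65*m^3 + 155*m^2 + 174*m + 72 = (m + 3)*(m^4 + 10*m^3 + 35*m^2 + 50*m + 24) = (m + 3)^2*(m^3 + 7*m^2 + 14*m + 8) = (m + 1)*(m + 3)^2*(m^2 + 6*m + 8) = (m + 1)*(m + 2)*(m + 3)^2*(m + 4)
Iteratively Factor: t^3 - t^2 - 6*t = (t - 3)*(t^2 + 2*t) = (t - 3)*(t + 2)*(t)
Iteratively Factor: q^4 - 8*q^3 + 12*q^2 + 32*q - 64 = (q + 2)*(q^3 - 10*q^2 + 32*q - 32) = (q - 2)*(q + 2)*(q^2 - 8*q + 16) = (q - 4)*(q - 2)*(q + 2)*(q - 4)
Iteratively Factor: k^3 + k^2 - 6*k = (k)*(k^2 + k - 6) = k*(k - 2)*(k + 3)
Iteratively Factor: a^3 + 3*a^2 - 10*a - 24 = (a - 3)*(a^2 + 6*a + 8) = (a - 3)*(a + 2)*(a + 4)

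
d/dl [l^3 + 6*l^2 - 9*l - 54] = 3*l^2 + 12*l - 9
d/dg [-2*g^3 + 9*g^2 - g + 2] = -6*g^2 + 18*g - 1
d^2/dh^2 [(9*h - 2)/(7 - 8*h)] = -752/(8*h - 7)^3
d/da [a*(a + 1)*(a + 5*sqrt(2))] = 3*a^2 + 2*a + 10*sqrt(2)*a + 5*sqrt(2)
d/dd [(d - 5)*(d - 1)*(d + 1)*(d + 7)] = 4*d^3 + 6*d^2 - 72*d - 2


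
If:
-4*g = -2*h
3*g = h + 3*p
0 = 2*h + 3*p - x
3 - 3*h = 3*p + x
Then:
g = 1/4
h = 1/2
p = 1/12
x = 5/4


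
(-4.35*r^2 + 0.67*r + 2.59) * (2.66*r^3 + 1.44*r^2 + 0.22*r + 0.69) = -11.571*r^5 - 4.4818*r^4 + 6.8972*r^3 + 0.8755*r^2 + 1.0321*r + 1.7871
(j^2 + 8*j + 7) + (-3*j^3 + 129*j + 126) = -3*j^3 + j^2 + 137*j + 133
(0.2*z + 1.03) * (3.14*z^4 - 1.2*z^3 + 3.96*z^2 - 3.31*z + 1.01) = 0.628*z^5 + 2.9942*z^4 - 0.444*z^3 + 3.4168*z^2 - 3.2073*z + 1.0403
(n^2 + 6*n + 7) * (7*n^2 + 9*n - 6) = 7*n^4 + 51*n^3 + 97*n^2 + 27*n - 42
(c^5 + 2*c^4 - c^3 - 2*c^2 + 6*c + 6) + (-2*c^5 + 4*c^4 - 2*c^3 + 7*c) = -c^5 + 6*c^4 - 3*c^3 - 2*c^2 + 13*c + 6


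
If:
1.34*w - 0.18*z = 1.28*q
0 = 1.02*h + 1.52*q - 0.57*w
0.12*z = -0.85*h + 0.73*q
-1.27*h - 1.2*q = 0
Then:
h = 0.00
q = 0.00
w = 0.00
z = 0.00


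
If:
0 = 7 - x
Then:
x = 7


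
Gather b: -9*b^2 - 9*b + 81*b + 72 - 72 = -9*b^2 + 72*b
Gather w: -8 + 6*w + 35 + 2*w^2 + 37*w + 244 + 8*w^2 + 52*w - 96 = 10*w^2 + 95*w + 175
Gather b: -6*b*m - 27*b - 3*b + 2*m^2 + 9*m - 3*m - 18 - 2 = b*(-6*m - 30) + 2*m^2 + 6*m - 20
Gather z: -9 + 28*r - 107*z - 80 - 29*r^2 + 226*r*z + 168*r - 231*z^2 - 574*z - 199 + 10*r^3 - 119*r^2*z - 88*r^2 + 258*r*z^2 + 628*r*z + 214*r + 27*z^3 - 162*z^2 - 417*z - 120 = 10*r^3 - 117*r^2 + 410*r + 27*z^3 + z^2*(258*r - 393) + z*(-119*r^2 + 854*r - 1098) - 408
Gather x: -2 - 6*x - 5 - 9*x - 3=-15*x - 10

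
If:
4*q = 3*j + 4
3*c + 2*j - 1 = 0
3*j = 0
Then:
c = 1/3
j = 0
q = 1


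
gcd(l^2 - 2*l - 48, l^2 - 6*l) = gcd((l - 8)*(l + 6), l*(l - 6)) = 1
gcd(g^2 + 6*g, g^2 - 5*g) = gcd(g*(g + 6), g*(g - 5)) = g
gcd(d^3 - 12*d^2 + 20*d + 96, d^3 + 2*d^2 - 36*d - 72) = d^2 - 4*d - 12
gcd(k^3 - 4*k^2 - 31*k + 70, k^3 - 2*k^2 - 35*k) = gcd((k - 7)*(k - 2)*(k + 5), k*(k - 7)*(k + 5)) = k^2 - 2*k - 35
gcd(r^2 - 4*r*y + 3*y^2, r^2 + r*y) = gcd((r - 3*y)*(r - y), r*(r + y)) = 1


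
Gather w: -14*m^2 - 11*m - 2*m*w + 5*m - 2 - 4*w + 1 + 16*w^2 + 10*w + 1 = -14*m^2 - 6*m + 16*w^2 + w*(6 - 2*m)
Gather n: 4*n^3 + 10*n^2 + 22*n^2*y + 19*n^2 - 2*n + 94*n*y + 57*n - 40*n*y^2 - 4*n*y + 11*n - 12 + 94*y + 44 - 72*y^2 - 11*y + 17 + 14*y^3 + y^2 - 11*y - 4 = 4*n^3 + n^2*(22*y + 29) + n*(-40*y^2 + 90*y + 66) + 14*y^3 - 71*y^2 + 72*y + 45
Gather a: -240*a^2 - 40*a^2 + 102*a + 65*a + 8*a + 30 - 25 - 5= -280*a^2 + 175*a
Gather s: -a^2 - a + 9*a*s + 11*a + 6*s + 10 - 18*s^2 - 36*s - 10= -a^2 + 10*a - 18*s^2 + s*(9*a - 30)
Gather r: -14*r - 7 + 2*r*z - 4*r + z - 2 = r*(2*z - 18) + z - 9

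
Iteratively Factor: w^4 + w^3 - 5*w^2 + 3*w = (w - 1)*(w^3 + 2*w^2 - 3*w) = (w - 1)*(w + 3)*(w^2 - w) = w*(w - 1)*(w + 3)*(w - 1)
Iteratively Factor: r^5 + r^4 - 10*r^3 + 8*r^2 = (r)*(r^4 + r^3 - 10*r^2 + 8*r) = r*(r - 2)*(r^3 + 3*r^2 - 4*r) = r^2*(r - 2)*(r^2 + 3*r - 4) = r^2*(r - 2)*(r + 4)*(r - 1)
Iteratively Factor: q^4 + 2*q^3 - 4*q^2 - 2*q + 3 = (q + 3)*(q^3 - q^2 - q + 1) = (q - 1)*(q + 3)*(q^2 - 1) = (q - 1)^2*(q + 3)*(q + 1)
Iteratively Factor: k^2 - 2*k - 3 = (k - 3)*(k + 1)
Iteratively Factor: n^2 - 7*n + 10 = (n - 5)*(n - 2)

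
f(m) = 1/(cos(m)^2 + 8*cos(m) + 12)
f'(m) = (2*sin(m)*cos(m) + 8*sin(m))/(cos(m)^2 + 8*cos(m) + 12)^2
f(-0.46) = 0.05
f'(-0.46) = -0.01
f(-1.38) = 0.07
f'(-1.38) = -0.04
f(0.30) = 0.05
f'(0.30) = 0.01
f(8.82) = 0.16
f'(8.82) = 0.10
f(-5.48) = 0.06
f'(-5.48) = 0.02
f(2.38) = 0.15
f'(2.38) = 0.10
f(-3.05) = 0.20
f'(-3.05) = -0.02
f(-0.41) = 0.05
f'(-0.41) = -0.01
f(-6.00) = 0.05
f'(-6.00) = 0.01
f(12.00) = 0.05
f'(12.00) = -0.01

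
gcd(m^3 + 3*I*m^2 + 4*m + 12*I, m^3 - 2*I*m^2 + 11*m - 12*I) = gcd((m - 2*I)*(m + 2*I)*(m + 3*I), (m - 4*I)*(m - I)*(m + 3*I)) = m + 3*I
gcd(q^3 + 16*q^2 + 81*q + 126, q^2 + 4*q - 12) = q + 6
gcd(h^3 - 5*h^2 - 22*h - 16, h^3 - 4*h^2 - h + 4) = h + 1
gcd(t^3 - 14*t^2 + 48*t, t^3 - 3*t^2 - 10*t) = t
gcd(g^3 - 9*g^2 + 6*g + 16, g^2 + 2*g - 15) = 1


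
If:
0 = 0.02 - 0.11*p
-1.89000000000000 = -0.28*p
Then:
No Solution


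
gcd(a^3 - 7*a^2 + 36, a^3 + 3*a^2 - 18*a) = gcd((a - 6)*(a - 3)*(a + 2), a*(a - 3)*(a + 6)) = a - 3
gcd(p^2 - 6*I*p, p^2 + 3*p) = p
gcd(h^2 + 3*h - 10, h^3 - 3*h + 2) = 1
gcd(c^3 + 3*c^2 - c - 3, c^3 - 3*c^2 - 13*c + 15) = c^2 + 2*c - 3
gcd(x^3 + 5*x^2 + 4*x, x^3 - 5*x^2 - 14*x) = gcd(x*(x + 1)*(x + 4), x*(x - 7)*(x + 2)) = x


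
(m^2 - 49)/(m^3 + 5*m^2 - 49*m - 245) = 1/(m + 5)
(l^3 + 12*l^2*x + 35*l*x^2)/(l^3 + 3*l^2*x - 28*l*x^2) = (-l - 5*x)/(-l + 4*x)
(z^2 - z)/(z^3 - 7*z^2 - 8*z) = (1 - z)/(-z^2 + 7*z + 8)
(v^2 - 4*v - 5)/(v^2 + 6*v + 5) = (v - 5)/(v + 5)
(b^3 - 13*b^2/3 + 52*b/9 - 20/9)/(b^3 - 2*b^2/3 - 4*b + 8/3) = (b - 5/3)/(b + 2)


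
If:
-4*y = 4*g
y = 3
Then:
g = -3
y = 3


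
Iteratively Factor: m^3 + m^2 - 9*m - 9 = (m + 1)*(m^2 - 9) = (m - 3)*(m + 1)*(m + 3)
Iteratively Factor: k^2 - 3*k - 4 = (k + 1)*(k - 4)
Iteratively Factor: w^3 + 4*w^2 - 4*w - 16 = (w - 2)*(w^2 + 6*w + 8) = (w - 2)*(w + 2)*(w + 4)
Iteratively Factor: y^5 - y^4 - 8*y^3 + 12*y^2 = (y + 3)*(y^4 - 4*y^3 + 4*y^2) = y*(y + 3)*(y^3 - 4*y^2 + 4*y) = y*(y - 2)*(y + 3)*(y^2 - 2*y) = y^2*(y - 2)*(y + 3)*(y - 2)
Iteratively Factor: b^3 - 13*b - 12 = (b + 1)*(b^2 - b - 12) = (b + 1)*(b + 3)*(b - 4)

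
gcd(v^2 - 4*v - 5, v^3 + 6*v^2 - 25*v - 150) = v - 5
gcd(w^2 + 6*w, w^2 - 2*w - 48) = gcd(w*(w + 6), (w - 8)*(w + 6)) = w + 6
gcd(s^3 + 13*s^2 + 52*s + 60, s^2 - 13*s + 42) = 1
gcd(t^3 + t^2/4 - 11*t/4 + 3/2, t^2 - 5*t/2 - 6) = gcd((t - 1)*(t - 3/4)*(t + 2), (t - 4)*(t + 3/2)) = 1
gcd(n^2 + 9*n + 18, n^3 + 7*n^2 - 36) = n^2 + 9*n + 18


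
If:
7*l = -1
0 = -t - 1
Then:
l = -1/7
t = -1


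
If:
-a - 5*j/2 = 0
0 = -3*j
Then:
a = 0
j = 0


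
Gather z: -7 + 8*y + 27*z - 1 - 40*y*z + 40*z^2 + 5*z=8*y + 40*z^2 + z*(32 - 40*y) - 8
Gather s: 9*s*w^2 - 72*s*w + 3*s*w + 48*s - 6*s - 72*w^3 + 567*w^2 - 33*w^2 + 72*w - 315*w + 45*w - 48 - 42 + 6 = s*(9*w^2 - 69*w + 42) - 72*w^3 + 534*w^2 - 198*w - 84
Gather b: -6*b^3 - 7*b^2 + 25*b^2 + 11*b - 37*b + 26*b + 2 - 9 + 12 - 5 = -6*b^3 + 18*b^2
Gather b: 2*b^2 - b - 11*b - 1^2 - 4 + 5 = 2*b^2 - 12*b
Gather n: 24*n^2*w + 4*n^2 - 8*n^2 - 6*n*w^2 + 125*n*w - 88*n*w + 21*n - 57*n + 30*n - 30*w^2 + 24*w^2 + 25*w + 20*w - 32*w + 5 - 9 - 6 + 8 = n^2*(24*w - 4) + n*(-6*w^2 + 37*w - 6) - 6*w^2 + 13*w - 2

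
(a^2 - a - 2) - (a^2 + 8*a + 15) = -9*a - 17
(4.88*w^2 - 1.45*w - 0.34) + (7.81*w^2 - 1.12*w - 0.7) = 12.69*w^2 - 2.57*w - 1.04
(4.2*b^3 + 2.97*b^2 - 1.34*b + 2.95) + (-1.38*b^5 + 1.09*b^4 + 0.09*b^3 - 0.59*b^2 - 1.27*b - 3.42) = -1.38*b^5 + 1.09*b^4 + 4.29*b^3 + 2.38*b^2 - 2.61*b - 0.47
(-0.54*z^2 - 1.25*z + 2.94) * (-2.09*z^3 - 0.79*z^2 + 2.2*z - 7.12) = 1.1286*z^5 + 3.0391*z^4 - 6.3451*z^3 - 1.2278*z^2 + 15.368*z - 20.9328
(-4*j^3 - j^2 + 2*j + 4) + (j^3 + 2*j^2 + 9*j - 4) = -3*j^3 + j^2 + 11*j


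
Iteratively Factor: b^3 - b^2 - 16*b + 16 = (b - 1)*(b^2 - 16) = (b - 4)*(b - 1)*(b + 4)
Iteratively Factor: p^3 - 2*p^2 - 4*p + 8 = (p - 2)*(p^2 - 4) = (p - 2)^2*(p + 2)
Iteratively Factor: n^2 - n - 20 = (n - 5)*(n + 4)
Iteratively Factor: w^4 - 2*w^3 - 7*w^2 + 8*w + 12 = (w - 3)*(w^3 + w^2 - 4*w - 4) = (w - 3)*(w + 2)*(w^2 - w - 2) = (w - 3)*(w + 1)*(w + 2)*(w - 2)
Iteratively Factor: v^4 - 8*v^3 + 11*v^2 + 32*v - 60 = (v + 2)*(v^3 - 10*v^2 + 31*v - 30) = (v - 5)*(v + 2)*(v^2 - 5*v + 6) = (v - 5)*(v - 2)*(v + 2)*(v - 3)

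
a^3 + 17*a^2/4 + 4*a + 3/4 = (a + 1/4)*(a + 1)*(a + 3)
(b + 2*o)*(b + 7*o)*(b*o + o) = b^3*o + 9*b^2*o^2 + b^2*o + 14*b*o^3 + 9*b*o^2 + 14*o^3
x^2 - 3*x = x*(x - 3)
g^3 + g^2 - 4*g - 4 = (g - 2)*(g + 1)*(g + 2)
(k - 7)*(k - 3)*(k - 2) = k^3 - 12*k^2 + 41*k - 42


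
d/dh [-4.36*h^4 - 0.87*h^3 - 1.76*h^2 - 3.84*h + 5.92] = -17.44*h^3 - 2.61*h^2 - 3.52*h - 3.84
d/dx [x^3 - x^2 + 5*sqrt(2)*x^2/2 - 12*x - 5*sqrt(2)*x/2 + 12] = 3*x^2 - 2*x + 5*sqrt(2)*x - 12 - 5*sqrt(2)/2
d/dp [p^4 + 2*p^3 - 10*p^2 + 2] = 2*p*(2*p^2 + 3*p - 10)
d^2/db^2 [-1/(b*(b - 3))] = 6*(-b^2 + 3*b - 3)/(b^3*(b^3 - 9*b^2 + 27*b - 27))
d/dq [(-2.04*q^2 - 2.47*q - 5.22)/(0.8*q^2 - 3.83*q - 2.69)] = (9.7892*q^2 + 19.3272*q - 13.3483)/(0.64*q^4 - 6.128*q^3 + 10.3649*q^2 + 20.6054*q + 7.2361)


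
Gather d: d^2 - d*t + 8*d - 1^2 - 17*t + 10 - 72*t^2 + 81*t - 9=d^2 + d*(8 - t) - 72*t^2 + 64*t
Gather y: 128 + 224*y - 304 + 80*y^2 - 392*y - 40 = 80*y^2 - 168*y - 216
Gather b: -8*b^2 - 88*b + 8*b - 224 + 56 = -8*b^2 - 80*b - 168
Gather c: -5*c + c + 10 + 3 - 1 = 12 - 4*c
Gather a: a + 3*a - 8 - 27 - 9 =4*a - 44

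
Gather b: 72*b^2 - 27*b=72*b^2 - 27*b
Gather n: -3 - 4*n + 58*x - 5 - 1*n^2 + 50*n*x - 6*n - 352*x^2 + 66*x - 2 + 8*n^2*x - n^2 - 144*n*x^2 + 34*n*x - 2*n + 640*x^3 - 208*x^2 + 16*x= n^2*(8*x - 2) + n*(-144*x^2 + 84*x - 12) + 640*x^3 - 560*x^2 + 140*x - 10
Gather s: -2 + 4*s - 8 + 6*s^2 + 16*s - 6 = 6*s^2 + 20*s - 16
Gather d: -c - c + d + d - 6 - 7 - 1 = -2*c + 2*d - 14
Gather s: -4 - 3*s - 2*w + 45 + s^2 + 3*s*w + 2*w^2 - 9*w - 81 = s^2 + s*(3*w - 3) + 2*w^2 - 11*w - 40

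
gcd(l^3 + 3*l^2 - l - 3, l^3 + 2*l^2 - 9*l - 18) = l + 3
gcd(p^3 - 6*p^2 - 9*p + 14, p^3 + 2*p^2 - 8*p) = 1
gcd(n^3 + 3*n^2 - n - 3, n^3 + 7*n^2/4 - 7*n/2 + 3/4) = n^2 + 2*n - 3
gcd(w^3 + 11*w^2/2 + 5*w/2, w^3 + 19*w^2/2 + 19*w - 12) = 1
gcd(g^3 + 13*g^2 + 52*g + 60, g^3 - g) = 1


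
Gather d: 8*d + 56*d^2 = 56*d^2 + 8*d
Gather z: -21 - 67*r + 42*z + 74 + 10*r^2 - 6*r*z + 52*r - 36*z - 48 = 10*r^2 - 15*r + z*(6 - 6*r) + 5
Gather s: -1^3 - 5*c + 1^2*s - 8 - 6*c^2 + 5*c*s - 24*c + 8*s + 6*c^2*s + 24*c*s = -6*c^2 - 29*c + s*(6*c^2 + 29*c + 9) - 9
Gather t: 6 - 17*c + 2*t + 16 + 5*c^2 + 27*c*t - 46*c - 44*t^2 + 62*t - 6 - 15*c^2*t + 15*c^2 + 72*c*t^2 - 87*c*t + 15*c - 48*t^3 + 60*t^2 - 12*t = 20*c^2 - 48*c - 48*t^3 + t^2*(72*c + 16) + t*(-15*c^2 - 60*c + 52) + 16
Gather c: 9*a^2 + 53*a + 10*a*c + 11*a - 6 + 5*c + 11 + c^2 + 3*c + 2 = 9*a^2 + 64*a + c^2 + c*(10*a + 8) + 7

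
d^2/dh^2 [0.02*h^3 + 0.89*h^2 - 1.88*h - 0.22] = 0.12*h + 1.78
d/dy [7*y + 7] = 7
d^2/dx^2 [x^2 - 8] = 2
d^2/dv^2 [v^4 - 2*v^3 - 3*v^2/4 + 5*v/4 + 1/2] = 12*v^2 - 12*v - 3/2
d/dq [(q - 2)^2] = 2*q - 4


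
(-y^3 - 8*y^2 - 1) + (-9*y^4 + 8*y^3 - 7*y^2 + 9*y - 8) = -9*y^4 + 7*y^3 - 15*y^2 + 9*y - 9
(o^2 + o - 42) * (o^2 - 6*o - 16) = o^4 - 5*o^3 - 64*o^2 + 236*o + 672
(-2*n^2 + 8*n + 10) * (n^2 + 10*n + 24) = -2*n^4 - 12*n^3 + 42*n^2 + 292*n + 240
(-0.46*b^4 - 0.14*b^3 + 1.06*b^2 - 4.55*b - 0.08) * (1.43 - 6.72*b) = 3.0912*b^5 + 0.283*b^4 - 7.3234*b^3 + 32.0918*b^2 - 5.9689*b - 0.1144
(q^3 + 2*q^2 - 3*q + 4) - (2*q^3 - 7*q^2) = -q^3 + 9*q^2 - 3*q + 4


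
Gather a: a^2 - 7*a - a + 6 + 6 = a^2 - 8*a + 12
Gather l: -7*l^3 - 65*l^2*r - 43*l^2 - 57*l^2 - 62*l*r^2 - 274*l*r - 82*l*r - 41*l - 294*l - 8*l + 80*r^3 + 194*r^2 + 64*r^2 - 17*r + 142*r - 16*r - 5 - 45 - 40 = -7*l^3 + l^2*(-65*r - 100) + l*(-62*r^2 - 356*r - 343) + 80*r^3 + 258*r^2 + 109*r - 90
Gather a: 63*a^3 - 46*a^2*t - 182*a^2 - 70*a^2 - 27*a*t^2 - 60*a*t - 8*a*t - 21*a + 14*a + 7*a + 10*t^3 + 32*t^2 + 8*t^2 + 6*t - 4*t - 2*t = 63*a^3 + a^2*(-46*t - 252) + a*(-27*t^2 - 68*t) + 10*t^3 + 40*t^2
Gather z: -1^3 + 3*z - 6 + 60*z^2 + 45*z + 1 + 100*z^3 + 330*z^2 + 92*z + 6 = 100*z^3 + 390*z^2 + 140*z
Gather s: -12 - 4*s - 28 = -4*s - 40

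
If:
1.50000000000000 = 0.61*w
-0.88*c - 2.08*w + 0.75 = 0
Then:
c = -4.96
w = 2.46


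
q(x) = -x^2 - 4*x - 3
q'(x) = -2*x - 4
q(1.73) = -12.91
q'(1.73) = -7.46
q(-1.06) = 0.12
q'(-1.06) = -1.88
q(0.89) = -7.35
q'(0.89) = -5.78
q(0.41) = -4.81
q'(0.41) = -4.82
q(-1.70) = 0.91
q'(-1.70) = -0.60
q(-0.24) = -2.10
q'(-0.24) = -3.52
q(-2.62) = 0.62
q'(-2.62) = 1.24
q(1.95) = -14.60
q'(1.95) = -7.90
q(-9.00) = -48.00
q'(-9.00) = 14.00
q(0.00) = -3.00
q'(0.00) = -4.00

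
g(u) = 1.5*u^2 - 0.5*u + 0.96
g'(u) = 3.0*u - 0.5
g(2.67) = 10.32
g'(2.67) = 7.51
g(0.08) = 0.93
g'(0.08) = -0.26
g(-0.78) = 2.26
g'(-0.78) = -2.84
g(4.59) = 30.27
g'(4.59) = 13.27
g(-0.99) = 2.93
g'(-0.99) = -3.47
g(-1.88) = 7.20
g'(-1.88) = -6.14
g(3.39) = 16.50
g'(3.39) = 9.67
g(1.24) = 2.65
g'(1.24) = 3.22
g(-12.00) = 222.96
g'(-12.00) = -36.50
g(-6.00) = 57.96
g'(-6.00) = -18.50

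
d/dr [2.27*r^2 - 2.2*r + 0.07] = 4.54*r - 2.2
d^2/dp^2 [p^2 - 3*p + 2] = 2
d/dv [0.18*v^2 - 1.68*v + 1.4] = 0.36*v - 1.68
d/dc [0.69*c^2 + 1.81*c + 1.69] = 1.38*c + 1.81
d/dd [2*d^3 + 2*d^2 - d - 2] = 6*d^2 + 4*d - 1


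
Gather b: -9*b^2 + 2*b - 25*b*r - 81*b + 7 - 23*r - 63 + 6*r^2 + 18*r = -9*b^2 + b*(-25*r - 79) + 6*r^2 - 5*r - 56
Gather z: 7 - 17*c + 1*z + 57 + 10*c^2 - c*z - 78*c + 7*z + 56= 10*c^2 - 95*c + z*(8 - c) + 120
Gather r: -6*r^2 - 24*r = -6*r^2 - 24*r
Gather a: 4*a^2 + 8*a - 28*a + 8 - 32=4*a^2 - 20*a - 24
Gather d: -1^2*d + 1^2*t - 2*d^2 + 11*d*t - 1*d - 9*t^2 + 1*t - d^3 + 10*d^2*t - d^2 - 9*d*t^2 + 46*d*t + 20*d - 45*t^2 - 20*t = -d^3 + d^2*(10*t - 3) + d*(-9*t^2 + 57*t + 18) - 54*t^2 - 18*t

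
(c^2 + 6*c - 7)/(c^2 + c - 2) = (c + 7)/(c + 2)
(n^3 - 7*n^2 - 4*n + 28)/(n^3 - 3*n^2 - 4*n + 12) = (n - 7)/(n - 3)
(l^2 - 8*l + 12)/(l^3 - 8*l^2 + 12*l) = 1/l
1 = 1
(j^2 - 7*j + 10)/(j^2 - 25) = (j - 2)/(j + 5)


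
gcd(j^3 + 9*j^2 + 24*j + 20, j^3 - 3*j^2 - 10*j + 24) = 1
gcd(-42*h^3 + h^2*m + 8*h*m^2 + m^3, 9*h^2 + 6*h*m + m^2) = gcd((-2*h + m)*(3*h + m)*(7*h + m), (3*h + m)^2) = 3*h + m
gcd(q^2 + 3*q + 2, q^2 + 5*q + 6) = q + 2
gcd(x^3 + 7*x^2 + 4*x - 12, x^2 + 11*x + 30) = x + 6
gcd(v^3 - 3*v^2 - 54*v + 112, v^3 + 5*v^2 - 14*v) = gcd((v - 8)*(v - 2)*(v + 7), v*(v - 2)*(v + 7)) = v^2 + 5*v - 14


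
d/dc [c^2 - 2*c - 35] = 2*c - 2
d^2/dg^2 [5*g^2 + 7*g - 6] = 10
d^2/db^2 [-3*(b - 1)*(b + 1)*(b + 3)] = -18*b - 18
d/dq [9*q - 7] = 9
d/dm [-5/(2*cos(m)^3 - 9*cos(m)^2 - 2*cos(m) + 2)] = 10*(sin(m) + 18*sin(2*m) - 3*sin(3*m))/(cos(m) + 9*cos(2*m) - cos(3*m) + 5)^2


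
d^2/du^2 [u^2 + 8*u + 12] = 2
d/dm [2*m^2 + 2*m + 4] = 4*m + 2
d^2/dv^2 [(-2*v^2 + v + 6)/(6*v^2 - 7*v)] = 12*(-8*v^3 + 108*v^2 - 126*v + 49)/(v^3*(216*v^3 - 756*v^2 + 882*v - 343))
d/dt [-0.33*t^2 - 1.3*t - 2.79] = -0.66*t - 1.3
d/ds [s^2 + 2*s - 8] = 2*s + 2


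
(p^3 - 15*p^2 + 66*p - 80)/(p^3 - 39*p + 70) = (p - 8)/(p + 7)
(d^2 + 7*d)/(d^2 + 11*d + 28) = d/(d + 4)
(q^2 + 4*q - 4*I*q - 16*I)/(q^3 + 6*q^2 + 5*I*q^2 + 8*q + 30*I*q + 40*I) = (q - 4*I)/(q^2 + q*(2 + 5*I) + 10*I)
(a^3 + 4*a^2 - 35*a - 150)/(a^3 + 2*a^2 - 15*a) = (a^2 - a - 30)/(a*(a - 3))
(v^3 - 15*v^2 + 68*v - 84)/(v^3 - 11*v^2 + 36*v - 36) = (v - 7)/(v - 3)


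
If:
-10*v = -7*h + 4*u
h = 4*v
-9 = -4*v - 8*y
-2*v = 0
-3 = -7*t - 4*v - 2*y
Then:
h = 0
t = 3/28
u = 0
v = 0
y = 9/8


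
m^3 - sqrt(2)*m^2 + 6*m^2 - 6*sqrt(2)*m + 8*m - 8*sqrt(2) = (m + 2)*(m + 4)*(m - sqrt(2))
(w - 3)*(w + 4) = w^2 + w - 12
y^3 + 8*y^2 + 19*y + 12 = (y + 1)*(y + 3)*(y + 4)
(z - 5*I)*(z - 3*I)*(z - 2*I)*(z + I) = z^4 - 9*I*z^3 - 21*z^2 - I*z - 30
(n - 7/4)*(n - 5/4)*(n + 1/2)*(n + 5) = n^4 + 5*n^3/2 - 189*n^2/16 + 145*n/32 + 175/32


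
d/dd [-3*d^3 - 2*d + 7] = -9*d^2 - 2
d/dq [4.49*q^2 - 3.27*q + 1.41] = 8.98*q - 3.27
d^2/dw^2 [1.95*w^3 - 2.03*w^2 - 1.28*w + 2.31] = 11.7*w - 4.06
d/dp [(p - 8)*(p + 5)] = 2*p - 3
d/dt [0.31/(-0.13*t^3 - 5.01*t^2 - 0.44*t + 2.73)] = (0.1209*t^2 + 3.1062*t + 0.1364)/(0.13*t^3 + 5.01*t^2 + 0.44*t - 2.73)^2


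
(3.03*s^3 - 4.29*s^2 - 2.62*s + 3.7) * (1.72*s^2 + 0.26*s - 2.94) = 5.2116*s^5 - 6.591*s^4 - 14.53*s^3 + 18.2954*s^2 + 8.6648*s - 10.878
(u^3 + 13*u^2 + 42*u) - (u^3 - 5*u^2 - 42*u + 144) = 18*u^2 + 84*u - 144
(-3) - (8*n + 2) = -8*n - 5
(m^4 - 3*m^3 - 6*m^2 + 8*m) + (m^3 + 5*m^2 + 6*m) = m^4 - 2*m^3 - m^2 + 14*m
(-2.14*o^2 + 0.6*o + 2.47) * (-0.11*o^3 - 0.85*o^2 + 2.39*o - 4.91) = 0.2354*o^5 + 1.753*o^4 - 5.8963*o^3 + 9.8419*o^2 + 2.9573*o - 12.1277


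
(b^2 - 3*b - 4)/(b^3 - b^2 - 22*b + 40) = (b + 1)/(b^2 + 3*b - 10)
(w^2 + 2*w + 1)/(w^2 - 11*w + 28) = (w^2 + 2*w + 1)/(w^2 - 11*w + 28)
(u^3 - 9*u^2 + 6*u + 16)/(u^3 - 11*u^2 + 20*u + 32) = (u - 2)/(u - 4)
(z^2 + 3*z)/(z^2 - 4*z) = (z + 3)/(z - 4)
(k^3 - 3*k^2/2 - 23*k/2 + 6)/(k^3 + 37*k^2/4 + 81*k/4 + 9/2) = 2*(2*k^2 - 9*k + 4)/(4*k^2 + 25*k + 6)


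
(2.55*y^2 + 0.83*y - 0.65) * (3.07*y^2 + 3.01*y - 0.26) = 7.8285*y^4 + 10.2236*y^3 - 0.1602*y^2 - 2.1723*y + 0.169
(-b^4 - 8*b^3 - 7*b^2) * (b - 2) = -b^5 - 6*b^4 + 9*b^3 + 14*b^2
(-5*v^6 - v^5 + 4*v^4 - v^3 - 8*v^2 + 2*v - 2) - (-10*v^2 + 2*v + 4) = -5*v^6 - v^5 + 4*v^4 - v^3 + 2*v^2 - 6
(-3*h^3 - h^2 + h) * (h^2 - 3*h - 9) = -3*h^5 + 8*h^4 + 31*h^3 + 6*h^2 - 9*h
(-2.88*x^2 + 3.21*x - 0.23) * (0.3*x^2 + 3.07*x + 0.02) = -0.864*x^4 - 7.8786*x^3 + 9.7281*x^2 - 0.6419*x - 0.0046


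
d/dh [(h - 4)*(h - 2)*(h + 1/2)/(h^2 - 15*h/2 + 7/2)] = (4*h^4 - 60*h^3 + 187*h^2 - 186*h + 190)/(4*h^4 - 60*h^3 + 253*h^2 - 210*h + 49)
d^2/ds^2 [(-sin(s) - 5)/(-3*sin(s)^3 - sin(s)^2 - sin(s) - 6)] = (-36*sin(s)^7 - 414*sin(s)^6 - 100*sin(s)^5 + 743*sin(s)^4 + 1067*sin(s)^3 + 25*sin(s)^2 - 552*sin(s) - 62)/(3*sin(s)^3 + sin(s)^2 + sin(s) + 6)^3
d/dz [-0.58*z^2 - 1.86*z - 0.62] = -1.16*z - 1.86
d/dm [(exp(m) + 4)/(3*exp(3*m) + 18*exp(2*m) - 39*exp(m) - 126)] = (-(exp(m) + 4)*(3*exp(2*m) + 12*exp(m) - 13) + exp(3*m) + 6*exp(2*m) - 13*exp(m) - 42)*exp(m)/(3*(exp(3*m) + 6*exp(2*m) - 13*exp(m) - 42)^2)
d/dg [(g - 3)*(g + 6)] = 2*g + 3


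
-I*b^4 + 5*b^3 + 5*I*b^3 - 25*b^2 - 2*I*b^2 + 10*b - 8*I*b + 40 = (b - 4)*(b - 2)*(b + 5*I)*(-I*b - I)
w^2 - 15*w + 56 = (w - 8)*(w - 7)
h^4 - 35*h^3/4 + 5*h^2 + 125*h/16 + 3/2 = (h - 8)*(h - 3/2)*(h + 1/4)*(h + 1/2)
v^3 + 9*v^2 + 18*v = v*(v + 3)*(v + 6)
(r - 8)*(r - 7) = r^2 - 15*r + 56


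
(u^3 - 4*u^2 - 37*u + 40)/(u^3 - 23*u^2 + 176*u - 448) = (u^2 + 4*u - 5)/(u^2 - 15*u + 56)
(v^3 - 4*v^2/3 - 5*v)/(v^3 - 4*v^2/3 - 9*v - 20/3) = v*(v - 3)/(v^2 - 3*v - 4)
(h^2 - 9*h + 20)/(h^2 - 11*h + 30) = (h - 4)/(h - 6)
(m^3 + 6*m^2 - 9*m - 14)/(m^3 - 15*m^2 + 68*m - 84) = (m^2 + 8*m + 7)/(m^2 - 13*m + 42)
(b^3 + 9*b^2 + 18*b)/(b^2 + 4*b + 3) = b*(b + 6)/(b + 1)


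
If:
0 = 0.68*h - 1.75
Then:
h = 2.57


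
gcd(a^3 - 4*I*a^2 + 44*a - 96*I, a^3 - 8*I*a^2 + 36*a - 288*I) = a^2 - 2*I*a + 48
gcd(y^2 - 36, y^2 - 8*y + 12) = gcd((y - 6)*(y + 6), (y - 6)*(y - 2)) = y - 6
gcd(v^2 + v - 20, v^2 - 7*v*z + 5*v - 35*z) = v + 5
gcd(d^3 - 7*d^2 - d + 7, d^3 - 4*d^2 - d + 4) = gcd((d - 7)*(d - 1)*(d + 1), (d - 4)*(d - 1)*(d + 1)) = d^2 - 1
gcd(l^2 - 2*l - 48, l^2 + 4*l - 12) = l + 6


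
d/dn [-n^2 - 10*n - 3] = -2*n - 10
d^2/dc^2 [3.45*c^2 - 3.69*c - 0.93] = 6.90000000000000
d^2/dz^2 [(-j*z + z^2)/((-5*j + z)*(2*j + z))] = 4*j*(65*j^3 - 15*j^2*z + 15*j*z^2 + z^3)/(-1000*j^6 - 900*j^5*z + 30*j^4*z^2 + 153*j^3*z^3 - 3*j^2*z^4 - 9*j*z^5 + z^6)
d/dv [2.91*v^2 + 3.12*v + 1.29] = 5.82*v + 3.12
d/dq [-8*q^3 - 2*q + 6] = -24*q^2 - 2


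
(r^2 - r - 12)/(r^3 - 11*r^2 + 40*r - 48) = (r + 3)/(r^2 - 7*r + 12)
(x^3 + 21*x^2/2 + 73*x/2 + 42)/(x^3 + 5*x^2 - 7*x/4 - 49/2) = 2*(x^2 + 7*x + 12)/(2*x^2 + 3*x - 14)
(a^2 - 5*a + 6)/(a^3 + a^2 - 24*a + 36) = 1/(a + 6)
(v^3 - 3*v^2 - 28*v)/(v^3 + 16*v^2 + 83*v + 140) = v*(v - 7)/(v^2 + 12*v + 35)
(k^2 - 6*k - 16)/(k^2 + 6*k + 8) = (k - 8)/(k + 4)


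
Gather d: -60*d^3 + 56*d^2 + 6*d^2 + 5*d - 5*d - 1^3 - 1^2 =-60*d^3 + 62*d^2 - 2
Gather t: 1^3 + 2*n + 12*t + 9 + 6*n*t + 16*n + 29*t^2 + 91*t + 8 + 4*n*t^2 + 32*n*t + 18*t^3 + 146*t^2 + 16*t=18*n + 18*t^3 + t^2*(4*n + 175) + t*(38*n + 119) + 18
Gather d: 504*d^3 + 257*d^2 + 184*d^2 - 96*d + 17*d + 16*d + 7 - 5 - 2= 504*d^3 + 441*d^2 - 63*d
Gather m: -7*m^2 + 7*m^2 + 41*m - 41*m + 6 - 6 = 0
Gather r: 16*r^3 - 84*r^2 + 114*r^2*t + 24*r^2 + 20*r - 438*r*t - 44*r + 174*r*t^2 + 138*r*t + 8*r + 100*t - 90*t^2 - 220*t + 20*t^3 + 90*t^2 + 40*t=16*r^3 + r^2*(114*t - 60) + r*(174*t^2 - 300*t - 16) + 20*t^3 - 80*t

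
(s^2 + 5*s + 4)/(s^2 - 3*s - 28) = (s + 1)/(s - 7)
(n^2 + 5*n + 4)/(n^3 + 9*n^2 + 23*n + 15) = (n + 4)/(n^2 + 8*n + 15)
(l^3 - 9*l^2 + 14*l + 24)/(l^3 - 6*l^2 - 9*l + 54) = (l^2 - 3*l - 4)/(l^2 - 9)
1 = 1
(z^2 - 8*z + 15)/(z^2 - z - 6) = (z - 5)/(z + 2)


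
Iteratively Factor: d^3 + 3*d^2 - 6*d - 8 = (d - 2)*(d^2 + 5*d + 4) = (d - 2)*(d + 1)*(d + 4)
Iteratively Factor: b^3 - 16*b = (b)*(b^2 - 16) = b*(b - 4)*(b + 4)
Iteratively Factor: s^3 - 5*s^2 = (s - 5)*(s^2) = s*(s - 5)*(s)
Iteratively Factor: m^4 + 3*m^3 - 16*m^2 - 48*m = (m - 4)*(m^3 + 7*m^2 + 12*m) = m*(m - 4)*(m^2 + 7*m + 12) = m*(m - 4)*(m + 4)*(m + 3)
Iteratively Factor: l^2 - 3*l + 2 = (l - 1)*(l - 2)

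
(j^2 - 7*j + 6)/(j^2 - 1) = (j - 6)/(j + 1)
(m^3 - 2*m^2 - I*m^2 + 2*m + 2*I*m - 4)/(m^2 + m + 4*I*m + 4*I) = (m^3 - m^2*(2 + I) + 2*m*(1 + I) - 4)/(m^2 + m*(1 + 4*I) + 4*I)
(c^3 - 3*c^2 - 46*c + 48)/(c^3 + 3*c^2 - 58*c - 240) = (c - 1)/(c + 5)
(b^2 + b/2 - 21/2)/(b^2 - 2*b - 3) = (b + 7/2)/(b + 1)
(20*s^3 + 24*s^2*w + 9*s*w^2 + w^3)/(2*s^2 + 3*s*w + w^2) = (10*s^2 + 7*s*w + w^2)/(s + w)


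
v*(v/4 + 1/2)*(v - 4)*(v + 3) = v^4/4 + v^3/4 - 7*v^2/2 - 6*v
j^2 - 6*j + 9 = (j - 3)^2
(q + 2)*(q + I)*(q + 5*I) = q^3 + 2*q^2 + 6*I*q^2 - 5*q + 12*I*q - 10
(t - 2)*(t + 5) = t^2 + 3*t - 10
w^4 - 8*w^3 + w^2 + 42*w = w*(w - 7)*(w - 3)*(w + 2)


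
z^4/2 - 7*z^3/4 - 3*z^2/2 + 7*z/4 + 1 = (z/2 + 1/4)*(z - 4)*(z - 1)*(z + 1)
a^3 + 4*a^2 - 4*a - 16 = (a - 2)*(a + 2)*(a + 4)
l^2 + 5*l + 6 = (l + 2)*(l + 3)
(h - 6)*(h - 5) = h^2 - 11*h + 30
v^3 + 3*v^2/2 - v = v*(v - 1/2)*(v + 2)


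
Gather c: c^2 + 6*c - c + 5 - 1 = c^2 + 5*c + 4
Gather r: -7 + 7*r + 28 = 7*r + 21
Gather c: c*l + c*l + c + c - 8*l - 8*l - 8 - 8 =c*(2*l + 2) - 16*l - 16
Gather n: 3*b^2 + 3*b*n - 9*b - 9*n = 3*b^2 - 9*b + n*(3*b - 9)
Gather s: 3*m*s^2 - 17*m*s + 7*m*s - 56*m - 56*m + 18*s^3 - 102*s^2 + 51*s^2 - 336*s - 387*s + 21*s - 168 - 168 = -112*m + 18*s^3 + s^2*(3*m - 51) + s*(-10*m - 702) - 336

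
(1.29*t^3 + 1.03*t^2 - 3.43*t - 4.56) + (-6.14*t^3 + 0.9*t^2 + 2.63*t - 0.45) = -4.85*t^3 + 1.93*t^2 - 0.8*t - 5.01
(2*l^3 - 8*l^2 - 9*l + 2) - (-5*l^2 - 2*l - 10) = 2*l^3 - 3*l^2 - 7*l + 12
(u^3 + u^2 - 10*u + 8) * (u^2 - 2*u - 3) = u^5 - u^4 - 15*u^3 + 25*u^2 + 14*u - 24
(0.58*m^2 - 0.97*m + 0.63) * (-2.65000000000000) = -1.537*m^2 + 2.5705*m - 1.6695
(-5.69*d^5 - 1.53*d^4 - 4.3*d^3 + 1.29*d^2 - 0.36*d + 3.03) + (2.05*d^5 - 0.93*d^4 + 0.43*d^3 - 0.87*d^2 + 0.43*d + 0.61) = -3.64*d^5 - 2.46*d^4 - 3.87*d^3 + 0.42*d^2 + 0.07*d + 3.64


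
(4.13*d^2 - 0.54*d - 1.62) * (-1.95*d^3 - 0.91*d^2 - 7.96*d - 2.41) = -8.0535*d^5 - 2.7053*d^4 - 29.2244*d^3 - 4.1807*d^2 + 14.1966*d + 3.9042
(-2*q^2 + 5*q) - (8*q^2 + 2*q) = -10*q^2 + 3*q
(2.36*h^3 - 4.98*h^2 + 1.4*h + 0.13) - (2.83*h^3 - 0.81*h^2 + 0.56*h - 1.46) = -0.47*h^3 - 4.17*h^2 + 0.84*h + 1.59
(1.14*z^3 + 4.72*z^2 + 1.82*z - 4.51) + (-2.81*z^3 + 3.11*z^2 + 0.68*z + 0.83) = -1.67*z^3 + 7.83*z^2 + 2.5*z - 3.68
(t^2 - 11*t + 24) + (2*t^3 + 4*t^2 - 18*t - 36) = 2*t^3 + 5*t^2 - 29*t - 12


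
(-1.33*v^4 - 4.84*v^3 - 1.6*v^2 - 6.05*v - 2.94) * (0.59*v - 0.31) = -0.7847*v^5 - 2.4433*v^4 + 0.5564*v^3 - 3.0735*v^2 + 0.1409*v + 0.9114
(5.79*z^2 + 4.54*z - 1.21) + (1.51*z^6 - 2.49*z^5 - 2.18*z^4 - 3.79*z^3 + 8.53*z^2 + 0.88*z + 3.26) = 1.51*z^6 - 2.49*z^5 - 2.18*z^4 - 3.79*z^3 + 14.32*z^2 + 5.42*z + 2.05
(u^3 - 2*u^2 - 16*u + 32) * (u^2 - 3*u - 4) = u^5 - 5*u^4 - 14*u^3 + 88*u^2 - 32*u - 128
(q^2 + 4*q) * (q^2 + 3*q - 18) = q^4 + 7*q^3 - 6*q^2 - 72*q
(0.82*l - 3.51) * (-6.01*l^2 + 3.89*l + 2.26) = -4.9282*l^3 + 24.2849*l^2 - 11.8007*l - 7.9326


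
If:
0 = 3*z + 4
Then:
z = -4/3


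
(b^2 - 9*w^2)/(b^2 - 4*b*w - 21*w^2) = (-b + 3*w)/(-b + 7*w)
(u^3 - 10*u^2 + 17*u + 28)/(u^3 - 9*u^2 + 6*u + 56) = (u + 1)/(u + 2)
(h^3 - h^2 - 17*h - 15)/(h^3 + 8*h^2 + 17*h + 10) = (h^2 - 2*h - 15)/(h^2 + 7*h + 10)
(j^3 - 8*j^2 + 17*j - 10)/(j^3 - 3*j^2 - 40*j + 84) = (j^2 - 6*j + 5)/(j^2 - j - 42)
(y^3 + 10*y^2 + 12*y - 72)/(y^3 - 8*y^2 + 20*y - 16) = (y^2 + 12*y + 36)/(y^2 - 6*y + 8)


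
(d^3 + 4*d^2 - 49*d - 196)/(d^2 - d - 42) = (d^2 + 11*d + 28)/(d + 6)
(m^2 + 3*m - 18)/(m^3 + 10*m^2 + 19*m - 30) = (m - 3)/(m^2 + 4*m - 5)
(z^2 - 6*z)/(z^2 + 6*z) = (z - 6)/(z + 6)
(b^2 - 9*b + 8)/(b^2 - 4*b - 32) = (b - 1)/(b + 4)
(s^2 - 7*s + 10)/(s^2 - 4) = (s - 5)/(s + 2)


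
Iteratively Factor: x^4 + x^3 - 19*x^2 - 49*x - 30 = (x + 3)*(x^3 - 2*x^2 - 13*x - 10) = (x + 1)*(x + 3)*(x^2 - 3*x - 10) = (x + 1)*(x + 2)*(x + 3)*(x - 5)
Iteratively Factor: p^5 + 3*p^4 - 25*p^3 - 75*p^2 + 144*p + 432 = (p - 3)*(p^4 + 6*p^3 - 7*p^2 - 96*p - 144) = (p - 3)*(p + 3)*(p^3 + 3*p^2 - 16*p - 48) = (p - 3)*(p + 3)*(p + 4)*(p^2 - p - 12) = (p - 4)*(p - 3)*(p + 3)*(p + 4)*(p + 3)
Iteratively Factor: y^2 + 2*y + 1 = (y + 1)*(y + 1)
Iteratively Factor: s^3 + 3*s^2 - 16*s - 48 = (s + 4)*(s^2 - s - 12) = (s - 4)*(s + 4)*(s + 3)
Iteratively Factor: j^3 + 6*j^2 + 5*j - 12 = (j + 3)*(j^2 + 3*j - 4) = (j + 3)*(j + 4)*(j - 1)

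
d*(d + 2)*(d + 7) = d^3 + 9*d^2 + 14*d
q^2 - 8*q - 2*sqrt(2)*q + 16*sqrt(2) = (q - 8)*(q - 2*sqrt(2))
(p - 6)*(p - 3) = p^2 - 9*p + 18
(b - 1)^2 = b^2 - 2*b + 1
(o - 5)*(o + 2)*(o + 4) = o^3 + o^2 - 22*o - 40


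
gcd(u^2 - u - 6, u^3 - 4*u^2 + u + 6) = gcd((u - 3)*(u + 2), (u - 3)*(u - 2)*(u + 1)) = u - 3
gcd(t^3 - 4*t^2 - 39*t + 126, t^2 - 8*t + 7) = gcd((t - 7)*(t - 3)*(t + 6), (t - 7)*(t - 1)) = t - 7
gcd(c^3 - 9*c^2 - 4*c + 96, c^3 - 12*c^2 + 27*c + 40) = c - 8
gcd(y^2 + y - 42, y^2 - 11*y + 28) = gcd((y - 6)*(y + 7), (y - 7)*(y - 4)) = 1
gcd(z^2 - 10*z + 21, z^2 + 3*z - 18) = z - 3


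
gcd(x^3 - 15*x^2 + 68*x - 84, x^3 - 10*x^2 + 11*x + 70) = x - 7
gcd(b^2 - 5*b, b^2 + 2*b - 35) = b - 5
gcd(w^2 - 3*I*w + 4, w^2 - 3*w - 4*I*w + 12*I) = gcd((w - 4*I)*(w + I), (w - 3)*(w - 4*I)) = w - 4*I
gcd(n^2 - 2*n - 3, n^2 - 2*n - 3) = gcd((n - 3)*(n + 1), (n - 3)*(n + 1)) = n^2 - 2*n - 3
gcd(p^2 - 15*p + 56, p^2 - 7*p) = p - 7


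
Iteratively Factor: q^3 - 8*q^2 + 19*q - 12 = (q - 3)*(q^2 - 5*q + 4) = (q - 4)*(q - 3)*(q - 1)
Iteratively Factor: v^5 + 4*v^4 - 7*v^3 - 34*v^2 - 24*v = (v - 3)*(v^4 + 7*v^3 + 14*v^2 + 8*v) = (v - 3)*(v + 4)*(v^3 + 3*v^2 + 2*v) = (v - 3)*(v + 1)*(v + 4)*(v^2 + 2*v) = (v - 3)*(v + 1)*(v + 2)*(v + 4)*(v)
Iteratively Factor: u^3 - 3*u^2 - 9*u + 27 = (u - 3)*(u^2 - 9) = (u - 3)*(u + 3)*(u - 3)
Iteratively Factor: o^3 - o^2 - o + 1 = (o + 1)*(o^2 - 2*o + 1) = (o - 1)*(o + 1)*(o - 1)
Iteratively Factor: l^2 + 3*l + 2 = (l + 2)*(l + 1)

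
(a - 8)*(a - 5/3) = a^2 - 29*a/3 + 40/3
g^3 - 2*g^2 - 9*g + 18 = (g - 3)*(g - 2)*(g + 3)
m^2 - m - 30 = (m - 6)*(m + 5)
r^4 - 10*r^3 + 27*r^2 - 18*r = r*(r - 6)*(r - 3)*(r - 1)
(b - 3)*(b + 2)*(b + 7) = b^3 + 6*b^2 - 13*b - 42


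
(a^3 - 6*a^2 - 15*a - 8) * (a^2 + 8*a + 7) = a^5 + 2*a^4 - 56*a^3 - 170*a^2 - 169*a - 56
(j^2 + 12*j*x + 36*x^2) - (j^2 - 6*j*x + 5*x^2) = 18*j*x + 31*x^2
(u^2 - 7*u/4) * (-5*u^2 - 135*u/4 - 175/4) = -5*u^4 - 25*u^3 + 245*u^2/16 + 1225*u/16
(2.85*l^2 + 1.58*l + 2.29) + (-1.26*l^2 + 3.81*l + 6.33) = 1.59*l^2 + 5.39*l + 8.62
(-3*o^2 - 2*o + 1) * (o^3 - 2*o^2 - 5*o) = -3*o^5 + 4*o^4 + 20*o^3 + 8*o^2 - 5*o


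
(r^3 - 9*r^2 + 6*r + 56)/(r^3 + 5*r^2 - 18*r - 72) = (r^2 - 5*r - 14)/(r^2 + 9*r + 18)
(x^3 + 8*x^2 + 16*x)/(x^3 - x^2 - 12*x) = (x^2 + 8*x + 16)/(x^2 - x - 12)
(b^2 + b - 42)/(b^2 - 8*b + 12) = (b + 7)/(b - 2)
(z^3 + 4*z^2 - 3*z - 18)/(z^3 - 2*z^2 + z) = (z^3 + 4*z^2 - 3*z - 18)/(z*(z^2 - 2*z + 1))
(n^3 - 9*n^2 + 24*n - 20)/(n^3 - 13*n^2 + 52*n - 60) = (n - 2)/(n - 6)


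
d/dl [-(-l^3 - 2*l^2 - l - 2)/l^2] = (l^3 - l - 4)/l^3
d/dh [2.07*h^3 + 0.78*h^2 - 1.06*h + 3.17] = 6.21*h^2 + 1.56*h - 1.06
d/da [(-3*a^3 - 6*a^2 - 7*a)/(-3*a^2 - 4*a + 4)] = (9*a^4 + 24*a^3 - 33*a^2 - 48*a - 28)/(9*a^4 + 24*a^3 - 8*a^2 - 32*a + 16)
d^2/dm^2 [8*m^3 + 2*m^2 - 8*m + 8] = 48*m + 4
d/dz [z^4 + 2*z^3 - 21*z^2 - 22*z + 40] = 4*z^3 + 6*z^2 - 42*z - 22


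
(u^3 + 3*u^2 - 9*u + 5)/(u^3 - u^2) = 1 + 4/u - 5/u^2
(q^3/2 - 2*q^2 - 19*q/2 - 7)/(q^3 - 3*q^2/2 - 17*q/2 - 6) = (q^2 - 5*q - 14)/(2*q^2 - 5*q - 12)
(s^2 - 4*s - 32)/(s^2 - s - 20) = (s - 8)/(s - 5)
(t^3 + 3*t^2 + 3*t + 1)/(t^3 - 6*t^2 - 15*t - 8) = (t + 1)/(t - 8)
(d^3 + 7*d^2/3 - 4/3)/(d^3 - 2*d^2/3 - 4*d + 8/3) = (d + 1)/(d - 2)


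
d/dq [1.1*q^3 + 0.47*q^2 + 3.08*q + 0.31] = 3.3*q^2 + 0.94*q + 3.08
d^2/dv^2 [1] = 0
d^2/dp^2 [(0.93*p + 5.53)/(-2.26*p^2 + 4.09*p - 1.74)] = (-(0.93*p + 5.53)*(4.52*p - 4.09)*(9.04*p - 8.18) + (12.6108*p + 17.3882)*(2.26*p^2 - 4.09*p + 1.74))/(2.26*p^2 - 4.09*p + 1.74)^3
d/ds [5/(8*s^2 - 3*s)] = 5*(3 - 16*s)/(s^2*(8*s - 3)^2)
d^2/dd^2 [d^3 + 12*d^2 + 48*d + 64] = 6*d + 24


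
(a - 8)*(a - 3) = a^2 - 11*a + 24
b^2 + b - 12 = (b - 3)*(b + 4)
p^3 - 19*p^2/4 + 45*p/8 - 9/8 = (p - 3)*(p - 3/2)*(p - 1/4)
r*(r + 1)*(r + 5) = r^3 + 6*r^2 + 5*r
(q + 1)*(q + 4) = q^2 + 5*q + 4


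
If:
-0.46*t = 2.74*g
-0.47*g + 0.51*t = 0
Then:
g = 0.00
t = 0.00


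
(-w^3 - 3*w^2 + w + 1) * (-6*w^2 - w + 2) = 6*w^5 + 19*w^4 - 5*w^3 - 13*w^2 + w + 2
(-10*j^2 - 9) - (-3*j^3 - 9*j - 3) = 3*j^3 - 10*j^2 + 9*j - 6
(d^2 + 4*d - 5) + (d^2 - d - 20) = 2*d^2 + 3*d - 25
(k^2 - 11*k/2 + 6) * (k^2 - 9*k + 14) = k^4 - 29*k^3/2 + 139*k^2/2 - 131*k + 84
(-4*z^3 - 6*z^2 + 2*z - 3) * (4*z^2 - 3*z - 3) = -16*z^5 - 12*z^4 + 38*z^3 + 3*z + 9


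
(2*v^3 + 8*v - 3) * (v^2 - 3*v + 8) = 2*v^5 - 6*v^4 + 24*v^3 - 27*v^2 + 73*v - 24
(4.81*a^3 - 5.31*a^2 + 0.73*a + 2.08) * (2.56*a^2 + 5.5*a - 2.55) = 12.3136*a^5 + 12.8614*a^4 - 39.6017*a^3 + 22.8803*a^2 + 9.5785*a - 5.304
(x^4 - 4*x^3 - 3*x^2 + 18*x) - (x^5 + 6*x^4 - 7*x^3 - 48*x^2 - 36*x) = -x^5 - 5*x^4 + 3*x^3 + 45*x^2 + 54*x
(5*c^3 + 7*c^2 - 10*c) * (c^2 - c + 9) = 5*c^5 + 2*c^4 + 28*c^3 + 73*c^2 - 90*c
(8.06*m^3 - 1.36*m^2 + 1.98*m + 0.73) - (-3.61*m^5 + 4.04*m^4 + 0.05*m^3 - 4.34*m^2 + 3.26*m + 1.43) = 3.61*m^5 - 4.04*m^4 + 8.01*m^3 + 2.98*m^2 - 1.28*m - 0.7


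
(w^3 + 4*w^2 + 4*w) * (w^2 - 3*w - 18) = w^5 + w^4 - 26*w^3 - 84*w^2 - 72*w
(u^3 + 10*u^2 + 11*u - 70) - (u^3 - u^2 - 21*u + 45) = 11*u^2 + 32*u - 115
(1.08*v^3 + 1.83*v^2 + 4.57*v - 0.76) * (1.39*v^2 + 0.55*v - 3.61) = 1.5012*v^5 + 3.1377*v^4 + 3.46*v^3 - 5.1492*v^2 - 16.9157*v + 2.7436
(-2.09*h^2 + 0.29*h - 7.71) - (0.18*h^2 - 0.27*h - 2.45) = -2.27*h^2 + 0.56*h - 5.26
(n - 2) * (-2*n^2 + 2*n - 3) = -2*n^3 + 6*n^2 - 7*n + 6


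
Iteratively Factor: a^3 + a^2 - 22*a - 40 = (a + 4)*(a^2 - 3*a - 10) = (a - 5)*(a + 4)*(a + 2)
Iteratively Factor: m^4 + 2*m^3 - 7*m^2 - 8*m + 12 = (m - 1)*(m^3 + 3*m^2 - 4*m - 12) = (m - 2)*(m - 1)*(m^2 + 5*m + 6) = (m - 2)*(m - 1)*(m + 3)*(m + 2)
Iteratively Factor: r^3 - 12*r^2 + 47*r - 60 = (r - 3)*(r^2 - 9*r + 20) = (r - 4)*(r - 3)*(r - 5)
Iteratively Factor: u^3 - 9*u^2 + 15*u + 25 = (u + 1)*(u^2 - 10*u + 25) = (u - 5)*(u + 1)*(u - 5)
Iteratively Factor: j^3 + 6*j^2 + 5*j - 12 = (j + 3)*(j^2 + 3*j - 4) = (j - 1)*(j + 3)*(j + 4)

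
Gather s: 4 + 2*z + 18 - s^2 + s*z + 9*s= -s^2 + s*(z + 9) + 2*z + 22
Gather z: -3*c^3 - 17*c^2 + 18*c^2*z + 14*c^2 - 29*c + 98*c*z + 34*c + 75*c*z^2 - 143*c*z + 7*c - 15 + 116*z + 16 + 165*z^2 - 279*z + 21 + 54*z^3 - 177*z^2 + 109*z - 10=-3*c^3 - 3*c^2 + 12*c + 54*z^3 + z^2*(75*c - 12) + z*(18*c^2 - 45*c - 54) + 12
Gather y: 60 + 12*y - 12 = 12*y + 48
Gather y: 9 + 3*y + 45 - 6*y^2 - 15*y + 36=-6*y^2 - 12*y + 90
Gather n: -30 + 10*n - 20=10*n - 50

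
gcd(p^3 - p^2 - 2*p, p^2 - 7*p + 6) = 1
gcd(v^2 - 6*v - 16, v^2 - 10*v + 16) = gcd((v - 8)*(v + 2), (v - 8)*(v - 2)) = v - 8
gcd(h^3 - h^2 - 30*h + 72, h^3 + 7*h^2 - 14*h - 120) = h^2 + 2*h - 24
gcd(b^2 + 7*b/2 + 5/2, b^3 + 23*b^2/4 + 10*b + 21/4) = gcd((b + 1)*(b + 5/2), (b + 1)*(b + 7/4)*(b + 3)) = b + 1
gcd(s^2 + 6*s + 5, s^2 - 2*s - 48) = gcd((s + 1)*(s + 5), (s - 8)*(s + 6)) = 1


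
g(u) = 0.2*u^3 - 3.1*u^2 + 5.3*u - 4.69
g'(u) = 0.6*u^2 - 6.2*u + 5.3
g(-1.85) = -26.37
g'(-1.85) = 18.82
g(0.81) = -2.32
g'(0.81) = 0.67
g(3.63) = -16.73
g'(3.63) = -9.30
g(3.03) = -11.53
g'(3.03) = -7.98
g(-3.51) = -70.13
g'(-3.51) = 34.45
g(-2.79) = -47.95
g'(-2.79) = 27.27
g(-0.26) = -6.28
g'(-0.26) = 6.95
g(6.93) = -50.28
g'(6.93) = -8.85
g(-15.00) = -1456.69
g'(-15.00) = 233.30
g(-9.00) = -449.29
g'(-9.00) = 109.70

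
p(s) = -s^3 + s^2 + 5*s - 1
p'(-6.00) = -115.00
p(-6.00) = 221.00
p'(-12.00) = -451.00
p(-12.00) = 1811.00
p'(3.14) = -18.30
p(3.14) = -6.40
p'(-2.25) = -14.69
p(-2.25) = 4.20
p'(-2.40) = -17.08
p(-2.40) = 6.58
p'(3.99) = -34.78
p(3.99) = -28.65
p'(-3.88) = -47.92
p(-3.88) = 53.07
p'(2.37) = -7.11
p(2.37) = 3.15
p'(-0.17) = 4.57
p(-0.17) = -1.82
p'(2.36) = -6.99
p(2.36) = 3.23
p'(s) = -3*s^2 + 2*s + 5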